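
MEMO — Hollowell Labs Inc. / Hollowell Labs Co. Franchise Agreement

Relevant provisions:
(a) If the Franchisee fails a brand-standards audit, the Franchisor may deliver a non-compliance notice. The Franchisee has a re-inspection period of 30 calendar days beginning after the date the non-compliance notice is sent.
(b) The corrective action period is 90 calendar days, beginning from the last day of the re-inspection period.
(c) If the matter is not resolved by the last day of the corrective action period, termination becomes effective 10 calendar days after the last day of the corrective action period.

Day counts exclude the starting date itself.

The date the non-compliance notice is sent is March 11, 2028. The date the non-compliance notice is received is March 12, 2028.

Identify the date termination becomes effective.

July 19, 2028

Adding 30 calendar days to March 11, 2028 gives April 10, 2028, which is the last day of the re-inspection period.
Adding 90 calendar days to April 10, 2028 gives July 9, 2028, which is the last day of the corrective action period.
Adding 10 calendar days to July 9, 2028 gives July 19, 2028, which is the date termination becomes effective.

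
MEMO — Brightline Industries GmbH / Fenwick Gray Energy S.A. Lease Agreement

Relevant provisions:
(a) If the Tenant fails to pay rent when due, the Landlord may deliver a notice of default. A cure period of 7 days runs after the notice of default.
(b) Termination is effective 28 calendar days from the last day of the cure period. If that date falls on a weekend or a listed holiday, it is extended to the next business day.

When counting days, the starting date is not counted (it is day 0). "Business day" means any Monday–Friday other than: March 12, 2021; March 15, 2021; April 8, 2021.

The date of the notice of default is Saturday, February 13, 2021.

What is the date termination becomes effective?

The last day of the cure period: 7 calendar days after February 13, 2021 is February 20, 2021.
The date termination becomes effective: February 20, 2021 + 28 days = March 20, 2021. That falls on a Saturday, so it rolls to the next business day, Monday, March 22, 2021.

March 22, 2021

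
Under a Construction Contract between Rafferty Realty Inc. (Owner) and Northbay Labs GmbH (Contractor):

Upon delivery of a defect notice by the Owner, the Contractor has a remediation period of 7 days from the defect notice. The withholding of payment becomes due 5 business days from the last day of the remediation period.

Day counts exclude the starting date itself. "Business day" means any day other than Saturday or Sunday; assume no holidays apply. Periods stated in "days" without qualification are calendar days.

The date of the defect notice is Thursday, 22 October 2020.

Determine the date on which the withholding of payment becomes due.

5 November 2020

The last day of the remediation period: 7 calendar days after 22 October 2020 is 29 October 2020.
The date on which the withholding of payment becomes due: counting 5 business days from Thursday, 29 October 2020 (Oct 30, Nov 2, Nov 3, Nov 4, Nov 5, skipping weekends) reaches Thursday, 5 November 2020.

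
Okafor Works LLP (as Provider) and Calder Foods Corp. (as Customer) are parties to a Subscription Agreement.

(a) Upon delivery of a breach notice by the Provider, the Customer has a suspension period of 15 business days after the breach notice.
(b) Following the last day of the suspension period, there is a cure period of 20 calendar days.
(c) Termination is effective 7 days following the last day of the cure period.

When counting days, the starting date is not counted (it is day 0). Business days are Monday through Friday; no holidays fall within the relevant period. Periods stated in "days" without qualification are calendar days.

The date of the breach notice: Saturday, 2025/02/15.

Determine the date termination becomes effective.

2025/04/03

From Saturday, 2025/02/15, 15 business days (Feb 17, Feb 18, Feb 19, Feb 20, …, Mar 5, Mar 6, Mar 7, skipping weekends) brings us to Friday, 2025/03/07, which is the last day of the suspension period.
The last day of the cure period: 2025/03/07 + 20 days = 2025/03/27.
Adding 7 calendar days to 2025/03/27 gives 2025/04/03, which is the date termination becomes effective.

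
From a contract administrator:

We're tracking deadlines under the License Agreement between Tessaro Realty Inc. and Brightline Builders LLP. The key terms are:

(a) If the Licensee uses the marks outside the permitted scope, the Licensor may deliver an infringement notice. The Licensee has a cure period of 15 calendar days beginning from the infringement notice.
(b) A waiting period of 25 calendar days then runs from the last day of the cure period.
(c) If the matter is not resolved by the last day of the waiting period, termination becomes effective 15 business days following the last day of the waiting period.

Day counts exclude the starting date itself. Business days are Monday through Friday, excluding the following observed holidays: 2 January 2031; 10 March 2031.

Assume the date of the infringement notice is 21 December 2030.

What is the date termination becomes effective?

20 February 2031

Adding 15 calendar days to 21 December 2030 gives 5 January 2031, which is the last day of the cure period.
The last day of the waiting period: 25 calendar days after 5 January 2031 is 30 January 2031.
The date termination becomes effective: 15 business days after Thursday, 30 January 2031, skipping weekends — Jan 31, Feb 3, Feb 4, Feb 5, …, Feb 18, Feb 19, Feb 20 — lands on Thursday, 20 February 2031.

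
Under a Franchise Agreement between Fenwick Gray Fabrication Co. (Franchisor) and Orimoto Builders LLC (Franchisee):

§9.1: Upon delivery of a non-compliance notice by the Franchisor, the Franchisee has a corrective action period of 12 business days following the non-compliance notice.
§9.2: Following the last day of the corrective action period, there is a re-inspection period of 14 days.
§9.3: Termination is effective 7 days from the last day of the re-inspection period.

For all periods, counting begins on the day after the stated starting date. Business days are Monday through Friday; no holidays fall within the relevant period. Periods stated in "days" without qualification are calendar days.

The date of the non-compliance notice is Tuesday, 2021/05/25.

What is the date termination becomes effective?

The last day of the corrective action period: counting 12 business days from Tuesday, 2021/05/25 (May 26, May 27, May 28, May 31, …, Jun 8, Jun 9, Jun 10, skipping weekends) reaches Thursday, 2021/06/10.
The last day of the re-inspection period: 2021/06/10 + 14 days = 2021/06/24.
Adding 7 calendar days to 2021/06/24 gives 2021/07/01, which is the date termination becomes effective.

2021/07/01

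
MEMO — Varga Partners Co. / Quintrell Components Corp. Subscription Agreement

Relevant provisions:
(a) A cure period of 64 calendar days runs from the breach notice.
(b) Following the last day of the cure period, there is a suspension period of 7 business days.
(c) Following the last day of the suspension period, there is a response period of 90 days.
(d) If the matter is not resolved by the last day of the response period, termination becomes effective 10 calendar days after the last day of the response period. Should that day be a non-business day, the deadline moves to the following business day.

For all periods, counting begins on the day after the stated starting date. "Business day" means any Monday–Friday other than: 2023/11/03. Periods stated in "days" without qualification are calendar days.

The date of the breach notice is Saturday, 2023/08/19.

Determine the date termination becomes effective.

Adding 64 calendar days to 2023/08/19 gives 2023/10/22, which is the last day of the cure period.
The last day of the suspension period: 7 business days after Sunday, 2023/10/22, skipping weekends — Oct 23, Oct 24, Oct 25, Oct 26, Oct 27, Oct 30, Oct 31 — lands on Tuesday, 2023/10/31.
The last day of the response period: 90 calendar days after 2023/10/31 is 2024/01/29.
The date termination becomes effective: 10 calendar days after 2024/01/29 is 2024/02/08. 2024/02/08 is a Thursday and is not a listed holiday, so no roll-forward applies.

2024/02/08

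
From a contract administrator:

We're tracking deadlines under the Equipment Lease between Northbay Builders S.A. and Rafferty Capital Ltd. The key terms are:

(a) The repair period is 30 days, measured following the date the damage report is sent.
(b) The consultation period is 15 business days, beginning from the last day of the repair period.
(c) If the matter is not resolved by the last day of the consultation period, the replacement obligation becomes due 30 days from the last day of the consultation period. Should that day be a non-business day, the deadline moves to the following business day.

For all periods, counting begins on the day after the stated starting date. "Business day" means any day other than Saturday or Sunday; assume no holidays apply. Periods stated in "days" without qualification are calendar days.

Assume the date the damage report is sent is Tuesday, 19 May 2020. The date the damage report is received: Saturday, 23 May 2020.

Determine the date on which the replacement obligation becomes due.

The last day of the repair period: 30 calendar days after 19 May 2020 is 18 June 2020.
From Thursday, 18 June 2020, 15 business days (Jun 19, Jun 22, Jun 23, Jun 24, …, Jul 7, Jul 8, Jul 9, skipping weekends) brings us to Thursday, 9 July 2020, which is the last day of the consultation period.
Adding 30 calendar days to 9 July 2020 gives 8 August 2020, which is the date on which the replacement obligation becomes due. That falls on a Saturday, so it rolls to the next business day, Monday, 10 August 2020.

10 August 2020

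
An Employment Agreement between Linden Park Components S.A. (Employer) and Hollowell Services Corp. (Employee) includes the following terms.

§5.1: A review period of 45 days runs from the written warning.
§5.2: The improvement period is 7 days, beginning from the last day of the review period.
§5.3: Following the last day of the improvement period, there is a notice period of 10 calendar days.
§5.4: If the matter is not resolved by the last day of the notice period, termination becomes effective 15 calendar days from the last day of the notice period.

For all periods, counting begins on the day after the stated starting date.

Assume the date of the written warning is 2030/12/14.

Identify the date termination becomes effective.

Adding 45 calendar days to 2030/12/14 gives 2031/01/28, which is the last day of the review period.
The last day of the improvement period: 7 calendar days after 2031/01/28 is 2031/02/04.
The last day of the notice period: 2031/02/04 + 10 days = 2031/02/14.
The date termination becomes effective: 2031/02/14 + 15 days = 2031/03/01.

2031/03/01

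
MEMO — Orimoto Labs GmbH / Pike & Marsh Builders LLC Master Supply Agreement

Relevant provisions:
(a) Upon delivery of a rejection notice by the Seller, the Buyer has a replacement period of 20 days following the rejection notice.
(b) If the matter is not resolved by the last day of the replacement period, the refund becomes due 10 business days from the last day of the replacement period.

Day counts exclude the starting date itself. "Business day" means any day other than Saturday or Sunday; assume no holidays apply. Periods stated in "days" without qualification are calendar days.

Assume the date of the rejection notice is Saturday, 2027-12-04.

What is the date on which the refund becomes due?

The last day of the replacement period: 2027-12-04 + 20 days = 2027-12-24.
The date on which the refund becomes due: counting 10 business days from Friday, 2027-12-24 (Dec 27, Dec 28, Dec 29, Dec 30, Dec 31, Jan 3, Jan 4, Jan 5, Jan 6, Jan 7, skipping weekends) reaches Friday, 2028-01-07.

2028-01-07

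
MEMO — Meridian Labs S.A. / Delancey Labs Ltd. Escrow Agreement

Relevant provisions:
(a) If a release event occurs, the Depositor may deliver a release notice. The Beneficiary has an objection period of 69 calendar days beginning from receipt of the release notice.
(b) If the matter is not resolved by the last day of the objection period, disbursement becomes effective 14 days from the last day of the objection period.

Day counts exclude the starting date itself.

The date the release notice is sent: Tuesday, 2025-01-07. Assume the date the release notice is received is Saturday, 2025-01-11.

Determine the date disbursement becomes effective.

2025-04-04

The last day of the objection period: 2025-01-11 + 69 days = 2025-03-21.
The date disbursement becomes effective: 14 calendar days after 2025-03-21 is 2025-04-04.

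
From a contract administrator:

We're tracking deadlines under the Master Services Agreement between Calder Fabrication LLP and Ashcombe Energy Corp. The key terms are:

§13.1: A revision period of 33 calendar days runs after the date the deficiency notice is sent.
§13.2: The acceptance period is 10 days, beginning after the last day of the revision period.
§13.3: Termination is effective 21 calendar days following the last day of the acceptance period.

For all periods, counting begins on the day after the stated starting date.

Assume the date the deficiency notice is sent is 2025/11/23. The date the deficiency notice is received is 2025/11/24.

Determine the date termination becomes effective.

2026/01/26

The last day of the revision period: 2025/11/23 + 33 days = 2025/12/26.
The last day of the acceptance period: 2025/12/26 + 10 days = 2026/01/05.
The date termination becomes effective: 21 calendar days after 2026/01/05 is 2026/01/26.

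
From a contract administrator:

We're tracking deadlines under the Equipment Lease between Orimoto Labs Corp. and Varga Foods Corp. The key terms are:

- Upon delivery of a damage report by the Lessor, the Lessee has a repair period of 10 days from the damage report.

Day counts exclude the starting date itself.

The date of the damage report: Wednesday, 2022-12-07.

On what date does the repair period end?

Adding 10 calendar days to 2022-12-07 gives 2022-12-17, which is the last day of the repair period.

2022-12-17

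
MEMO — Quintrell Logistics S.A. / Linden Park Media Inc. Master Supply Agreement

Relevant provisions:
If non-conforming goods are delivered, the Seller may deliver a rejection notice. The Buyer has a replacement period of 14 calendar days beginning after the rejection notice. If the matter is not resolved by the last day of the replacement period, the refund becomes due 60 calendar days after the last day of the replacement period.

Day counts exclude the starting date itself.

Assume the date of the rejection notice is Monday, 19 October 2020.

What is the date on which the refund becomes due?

The last day of the replacement period: 14 calendar days after 19 October 2020 is 2 November 2020.
The date on which the refund becomes due: 2 November 2020 + 60 days = 1 January 2021.

1 January 2021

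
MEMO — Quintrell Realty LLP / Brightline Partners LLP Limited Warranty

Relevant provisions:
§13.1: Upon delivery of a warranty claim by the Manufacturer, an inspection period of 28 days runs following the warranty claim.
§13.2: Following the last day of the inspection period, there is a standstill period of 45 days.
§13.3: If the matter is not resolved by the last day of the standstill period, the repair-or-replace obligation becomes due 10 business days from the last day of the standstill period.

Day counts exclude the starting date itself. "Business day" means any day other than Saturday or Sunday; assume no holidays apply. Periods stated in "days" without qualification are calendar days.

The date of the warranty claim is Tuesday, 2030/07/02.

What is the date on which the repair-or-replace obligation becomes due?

2030/09/27

The last day of the inspection period: 28 calendar days after 2030/07/02 is 2030/07/30.
The last day of the standstill period: 2030/07/30 + 45 days = 2030/09/13.
The date on which the repair-or-replace obligation becomes due: 10 business days after Friday, 2030/09/13, skipping weekends — Sep 16, Sep 17, Sep 18, Sep 19, Sep 20, Sep 23, Sep 24, Sep 25, Sep 26, Sep 27 — lands on Friday, 2030/09/27.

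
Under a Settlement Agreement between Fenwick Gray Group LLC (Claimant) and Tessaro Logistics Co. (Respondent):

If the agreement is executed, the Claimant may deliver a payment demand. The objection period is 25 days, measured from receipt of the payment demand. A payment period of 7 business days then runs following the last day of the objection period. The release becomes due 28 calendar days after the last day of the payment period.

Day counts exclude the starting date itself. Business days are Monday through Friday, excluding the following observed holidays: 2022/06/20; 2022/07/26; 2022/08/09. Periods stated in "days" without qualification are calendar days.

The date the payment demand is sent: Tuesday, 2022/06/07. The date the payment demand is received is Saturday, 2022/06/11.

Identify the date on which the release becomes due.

2022/08/12

The last day of the objection period: 2022/06/11 + 25 days = 2022/07/06.
The last day of the payment period: counting 7 business days from Wednesday, 2022/07/06 (Jul 7, Jul 8, Jul 11, Jul 12, Jul 13, Jul 14, Jul 15, skipping weekends) reaches Friday, 2022/07/15.
Adding 28 calendar days to 2022/07/15 gives 2022/08/12, which is the date on which the release becomes due.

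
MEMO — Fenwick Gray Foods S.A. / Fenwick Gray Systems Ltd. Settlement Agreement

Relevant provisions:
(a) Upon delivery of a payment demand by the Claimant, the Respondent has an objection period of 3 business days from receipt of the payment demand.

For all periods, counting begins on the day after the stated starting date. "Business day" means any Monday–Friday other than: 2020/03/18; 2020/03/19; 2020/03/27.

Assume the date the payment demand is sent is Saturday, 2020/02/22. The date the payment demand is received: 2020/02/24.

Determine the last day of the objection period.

The last day of the objection period: counting 3 business days from Monday, 2020/02/24 (Feb 25, Feb 26, Feb 27, skipping weekends) reaches Thursday, 2020/02/27.

2020/02/27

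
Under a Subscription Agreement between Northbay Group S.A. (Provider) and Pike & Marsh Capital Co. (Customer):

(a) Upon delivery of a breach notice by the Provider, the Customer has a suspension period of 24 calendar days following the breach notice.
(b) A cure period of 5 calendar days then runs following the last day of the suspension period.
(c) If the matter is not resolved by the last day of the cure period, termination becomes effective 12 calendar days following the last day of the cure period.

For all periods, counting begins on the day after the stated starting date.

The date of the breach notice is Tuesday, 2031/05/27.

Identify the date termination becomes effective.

2031/07/07

The last day of the suspension period: 24 calendar days after 2031/05/27 is 2031/06/20.
The last day of the cure period: 5 calendar days after 2031/06/20 is 2031/06/25.
Adding 12 calendar days to 2031/06/25 gives 2031/07/07, which is the date termination becomes effective.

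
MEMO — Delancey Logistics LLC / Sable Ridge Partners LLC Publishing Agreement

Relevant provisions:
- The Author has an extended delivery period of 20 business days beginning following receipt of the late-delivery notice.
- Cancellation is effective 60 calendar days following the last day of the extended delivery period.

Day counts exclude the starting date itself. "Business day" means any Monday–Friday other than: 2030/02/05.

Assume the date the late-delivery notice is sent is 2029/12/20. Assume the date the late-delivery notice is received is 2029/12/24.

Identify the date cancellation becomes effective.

The last day of the extended delivery period: 20 business days after Monday, 2029/12/24, skipping weekends — Dec 25, Dec 26, Dec 27, Dec 28, …, Jan 17, Jan 18, Jan 21 — lands on Monday, 2030/01/21.
The date cancellation becomes effective: 2030/01/21 + 60 days = 2030/03/22.

2030/03/22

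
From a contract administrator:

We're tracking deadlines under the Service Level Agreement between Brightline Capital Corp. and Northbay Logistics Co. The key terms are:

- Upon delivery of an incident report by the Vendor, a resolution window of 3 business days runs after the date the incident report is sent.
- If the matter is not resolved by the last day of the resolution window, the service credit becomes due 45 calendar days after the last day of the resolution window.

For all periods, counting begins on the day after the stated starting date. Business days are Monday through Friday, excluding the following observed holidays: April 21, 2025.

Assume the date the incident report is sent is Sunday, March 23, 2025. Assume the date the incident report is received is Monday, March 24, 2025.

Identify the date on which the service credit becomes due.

May 10, 2025

The last day of the resolution window: 3 business days after Sunday, March 23, 2025, skipping weekends — Mar 24, Mar 25, Mar 26 — lands on Wednesday, March 26, 2025.
The date on which the service credit becomes due: March 26, 2025 + 45 days = May 10, 2025.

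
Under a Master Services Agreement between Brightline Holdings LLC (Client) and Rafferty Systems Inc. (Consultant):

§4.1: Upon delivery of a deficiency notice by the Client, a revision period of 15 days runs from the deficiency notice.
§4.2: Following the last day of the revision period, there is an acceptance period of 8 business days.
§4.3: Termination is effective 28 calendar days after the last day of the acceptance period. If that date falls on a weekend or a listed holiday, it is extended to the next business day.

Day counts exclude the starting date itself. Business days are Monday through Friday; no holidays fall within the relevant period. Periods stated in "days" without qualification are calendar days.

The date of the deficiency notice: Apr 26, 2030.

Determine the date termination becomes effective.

Jun 19, 2030

The last day of the revision period: Apr 26, 2030 + 15 days = May 11, 2030.
The last day of the acceptance period: 8 business days after Saturday, May 11, 2030, skipping weekends — May 13, May 14, May 15, May 16, May 17, May 20, May 21, May 22 — lands on Wednesday, May 22, 2030.
The date termination becomes effective: 28 calendar days after May 22, 2030 is Jun 19, 2030. Jun 19, 2030 is a Wednesday, so no roll-forward applies.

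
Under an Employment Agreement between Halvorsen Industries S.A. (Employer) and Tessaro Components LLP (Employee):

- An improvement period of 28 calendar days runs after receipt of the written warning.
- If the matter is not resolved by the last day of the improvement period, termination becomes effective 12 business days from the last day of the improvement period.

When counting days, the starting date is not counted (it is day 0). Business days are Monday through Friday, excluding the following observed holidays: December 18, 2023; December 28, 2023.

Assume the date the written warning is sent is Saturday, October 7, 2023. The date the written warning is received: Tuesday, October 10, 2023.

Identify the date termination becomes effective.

November 23, 2023

The last day of the improvement period: October 10, 2023 + 28 days = November 7, 2023.
The date termination becomes effective: 12 business days after Tuesday, November 7, 2023, skipping weekends — Nov 8, Nov 9, Nov 10, Nov 13, …, Nov 21, Nov 22, Nov 23 — lands on Thursday, November 23, 2023.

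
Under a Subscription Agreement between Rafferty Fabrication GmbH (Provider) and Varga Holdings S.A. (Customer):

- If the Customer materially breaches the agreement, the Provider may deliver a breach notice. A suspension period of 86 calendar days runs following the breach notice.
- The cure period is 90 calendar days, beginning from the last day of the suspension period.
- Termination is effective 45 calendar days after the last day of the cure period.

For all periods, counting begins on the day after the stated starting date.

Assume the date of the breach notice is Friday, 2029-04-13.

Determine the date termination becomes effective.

The last day of the suspension period: 86 calendar days after 2029-04-13 is 2029-07-08.
The last day of the cure period: 2029-07-08 + 90 days = 2029-10-06.
The date termination becomes effective: 45 calendar days after 2029-10-06 is 2029-11-20.

2029-11-20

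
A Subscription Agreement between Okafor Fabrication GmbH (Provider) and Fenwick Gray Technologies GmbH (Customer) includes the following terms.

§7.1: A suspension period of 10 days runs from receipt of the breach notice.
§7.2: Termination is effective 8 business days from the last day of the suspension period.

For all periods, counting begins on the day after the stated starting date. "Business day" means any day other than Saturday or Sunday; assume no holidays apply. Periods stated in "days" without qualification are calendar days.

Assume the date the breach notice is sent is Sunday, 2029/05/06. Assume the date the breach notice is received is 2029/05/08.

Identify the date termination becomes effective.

2029/05/30

The last day of the suspension period: 10 calendar days after 2029/05/08 is 2029/05/18.
From Friday, 2029/05/18, 8 business days (May 21, May 22, May 23, May 24, May 25, May 28, May 29, May 30, skipping weekends) brings us to Wednesday, 2029/05/30, which is the date termination becomes effective.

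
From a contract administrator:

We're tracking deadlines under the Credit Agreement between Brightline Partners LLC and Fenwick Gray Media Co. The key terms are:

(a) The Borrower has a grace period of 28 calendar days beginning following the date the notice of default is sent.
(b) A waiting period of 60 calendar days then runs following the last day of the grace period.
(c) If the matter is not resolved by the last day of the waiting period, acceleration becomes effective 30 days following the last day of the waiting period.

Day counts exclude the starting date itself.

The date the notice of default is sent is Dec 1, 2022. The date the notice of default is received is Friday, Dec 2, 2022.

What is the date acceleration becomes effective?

Mar 29, 2023

Adding 28 calendar days to Dec 1, 2022 gives Dec 29, 2022, which is the last day of the grace period.
The last day of the waiting period: Dec 29, 2022 + 60 days = Feb 27, 2023.
The date acceleration becomes effective: Feb 27, 2023 + 30 days = Mar 29, 2023.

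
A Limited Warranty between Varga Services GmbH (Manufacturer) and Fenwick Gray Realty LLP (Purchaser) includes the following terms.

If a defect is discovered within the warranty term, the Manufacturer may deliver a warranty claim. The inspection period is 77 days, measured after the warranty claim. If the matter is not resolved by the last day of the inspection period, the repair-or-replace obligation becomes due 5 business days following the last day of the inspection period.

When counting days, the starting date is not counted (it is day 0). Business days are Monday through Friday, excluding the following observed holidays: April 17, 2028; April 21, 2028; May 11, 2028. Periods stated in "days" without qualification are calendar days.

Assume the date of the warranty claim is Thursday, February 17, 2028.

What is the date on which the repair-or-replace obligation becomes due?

May 12, 2028

The last day of the inspection period: February 17, 2028 + 77 days = May 4, 2028.
From Thursday, May 4, 2028, 5 business days (May 5, May 8, May 9, May 10, May 12, skipping weekends and the listed holiday on May 11) brings us to Friday, May 12, 2028, which is the date on which the repair-or-replace obligation becomes due.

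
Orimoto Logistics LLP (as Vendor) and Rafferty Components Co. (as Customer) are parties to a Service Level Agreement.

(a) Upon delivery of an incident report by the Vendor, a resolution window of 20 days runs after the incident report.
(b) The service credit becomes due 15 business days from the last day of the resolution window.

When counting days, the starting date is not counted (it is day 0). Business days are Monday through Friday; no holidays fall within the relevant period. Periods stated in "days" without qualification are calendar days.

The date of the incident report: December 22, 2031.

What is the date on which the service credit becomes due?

The last day of the resolution window: 20 calendar days after December 22, 2031 is January 11, 2032.
The date on which the service credit becomes due: 15 business days after Sunday, January 11, 2032, skipping weekends — Jan 12, Jan 13, Jan 14, Jan 15, …, Jan 28, Jan 29, Jan 30 — lands on Friday, January 30, 2032.

January 30, 2032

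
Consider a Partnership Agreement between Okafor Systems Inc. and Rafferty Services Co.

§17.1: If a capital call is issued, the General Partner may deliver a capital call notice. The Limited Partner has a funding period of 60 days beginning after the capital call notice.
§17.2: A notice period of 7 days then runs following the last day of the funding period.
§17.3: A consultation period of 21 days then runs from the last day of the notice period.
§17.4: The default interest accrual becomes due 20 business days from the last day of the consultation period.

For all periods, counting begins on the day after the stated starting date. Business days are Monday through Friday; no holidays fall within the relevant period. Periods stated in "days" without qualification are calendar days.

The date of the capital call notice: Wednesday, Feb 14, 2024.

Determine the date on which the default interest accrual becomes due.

The last day of the funding period: Feb 14, 2024 + 60 days = Apr 14, 2024.
The last day of the notice period: Apr 14, 2024 + 7 days = Apr 21, 2024.
Adding 21 calendar days to Apr 21, 2024 gives May 12, 2024, which is the last day of the consultation period.
From Sunday, May 12, 2024, 20 business days (May 13, May 14, May 15, May 16, …, Jun 5, Jun 6, Jun 7, skipping weekends) brings us to Friday, Jun 7, 2024, which is the date on which the default interest accrual becomes due.

Jun 7, 2024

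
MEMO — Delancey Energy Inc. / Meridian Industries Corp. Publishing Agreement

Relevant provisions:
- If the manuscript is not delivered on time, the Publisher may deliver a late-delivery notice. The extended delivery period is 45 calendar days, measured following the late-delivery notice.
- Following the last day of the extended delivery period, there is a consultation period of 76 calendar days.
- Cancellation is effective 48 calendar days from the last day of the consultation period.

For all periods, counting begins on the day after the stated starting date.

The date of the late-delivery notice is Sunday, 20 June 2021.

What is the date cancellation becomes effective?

Adding 45 calendar days to 20 June 2021 gives 4 August 2021, which is the last day of the extended delivery period.
The last day of the consultation period: 76 calendar days after 4 August 2021 is 19 October 2021.
The date cancellation becomes effective: 48 calendar days after 19 October 2021 is 6 December 2021.

6 December 2021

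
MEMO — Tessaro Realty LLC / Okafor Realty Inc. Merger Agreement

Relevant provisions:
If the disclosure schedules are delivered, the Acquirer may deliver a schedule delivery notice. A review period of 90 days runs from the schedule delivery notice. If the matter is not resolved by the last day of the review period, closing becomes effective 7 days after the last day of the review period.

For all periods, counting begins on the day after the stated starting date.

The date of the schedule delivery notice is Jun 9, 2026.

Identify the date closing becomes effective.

Sep 14, 2026

The last day of the review period: Jun 9, 2026 + 90 days = Sep 7, 2026.
Adding 7 calendar days to Sep 7, 2026 gives Sep 14, 2026, which is the date closing becomes effective.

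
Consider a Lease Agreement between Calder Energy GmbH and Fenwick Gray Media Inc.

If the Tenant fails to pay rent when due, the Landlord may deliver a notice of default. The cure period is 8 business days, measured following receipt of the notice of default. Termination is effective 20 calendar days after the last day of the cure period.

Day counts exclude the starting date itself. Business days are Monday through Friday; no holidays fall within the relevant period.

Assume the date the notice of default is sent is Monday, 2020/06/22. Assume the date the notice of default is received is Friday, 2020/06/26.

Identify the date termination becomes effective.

From Friday, 2020/06/26, 8 business days (Jun 29, Jun 30, Jul 1, Jul 2, Jul 3, Jul 6, Jul 7, Jul 8, skipping weekends) brings us to Wednesday, 2020/07/08, which is the last day of the cure period.
Adding 20 calendar days to 2020/07/08 gives 2020/07/28, which is the date termination becomes effective.

2020/07/28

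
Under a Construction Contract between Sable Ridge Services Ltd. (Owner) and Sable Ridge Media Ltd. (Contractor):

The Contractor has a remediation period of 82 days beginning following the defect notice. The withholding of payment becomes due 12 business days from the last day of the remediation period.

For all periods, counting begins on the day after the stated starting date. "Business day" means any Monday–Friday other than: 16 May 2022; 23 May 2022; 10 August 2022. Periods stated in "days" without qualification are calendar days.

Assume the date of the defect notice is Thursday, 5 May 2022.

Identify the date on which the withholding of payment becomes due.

Adding 82 calendar days to 5 May 2022 gives 26 July 2022, which is the last day of the remediation period.
From Tuesday, 26 July 2022, 12 business days (Jul 27, Jul 28, Jul 29, Aug 1, …, Aug 9, Aug 11, Aug 12, skipping weekends and the listed holiday on Aug 10) brings us to Friday, 12 August 2022, which is the date on which the withholding of payment becomes due.

12 August 2022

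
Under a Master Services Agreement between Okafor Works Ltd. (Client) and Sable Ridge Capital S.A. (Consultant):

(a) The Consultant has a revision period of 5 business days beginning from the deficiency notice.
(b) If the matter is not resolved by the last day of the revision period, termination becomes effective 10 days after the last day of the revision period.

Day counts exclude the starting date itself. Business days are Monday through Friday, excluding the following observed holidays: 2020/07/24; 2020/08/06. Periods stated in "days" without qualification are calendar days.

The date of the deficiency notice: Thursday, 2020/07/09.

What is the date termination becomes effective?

From Thursday, 2020/07/09, 5 business days (Jul 10, Jul 13, Jul 14, Jul 15, Jul 16, skipping weekends) brings us to Thursday, 2020/07/16, which is the last day of the revision period.
The date termination becomes effective: 2020/07/16 + 10 days = 2020/07/26.

2020/07/26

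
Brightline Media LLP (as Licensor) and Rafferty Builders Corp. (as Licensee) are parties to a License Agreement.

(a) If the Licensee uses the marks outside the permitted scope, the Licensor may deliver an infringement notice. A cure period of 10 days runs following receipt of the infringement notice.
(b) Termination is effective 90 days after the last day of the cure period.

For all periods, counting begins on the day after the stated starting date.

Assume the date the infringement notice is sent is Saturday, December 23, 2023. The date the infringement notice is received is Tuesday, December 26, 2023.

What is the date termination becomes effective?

Adding 10 calendar days to December 26, 2023 gives January 5, 2024, which is the last day of the cure period.
Adding 90 calendar days to January 5, 2024 gives April 4, 2024, which is the date termination becomes effective.

April 4, 2024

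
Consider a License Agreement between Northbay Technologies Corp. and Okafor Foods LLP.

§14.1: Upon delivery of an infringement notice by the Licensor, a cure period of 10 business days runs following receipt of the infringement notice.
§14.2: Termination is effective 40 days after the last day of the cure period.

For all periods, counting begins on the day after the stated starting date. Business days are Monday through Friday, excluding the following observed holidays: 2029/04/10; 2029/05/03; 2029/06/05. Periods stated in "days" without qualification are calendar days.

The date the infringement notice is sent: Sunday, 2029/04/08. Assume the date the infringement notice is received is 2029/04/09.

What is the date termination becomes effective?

The last day of the cure period: counting 10 business days from Monday, 2029/04/09 (Apr 11, Apr 12, Apr 13, Apr 16, Apr 17, Apr 18, Apr 19, Apr 20, Apr 23, Apr 24, skipping weekends and the listed holiday on Apr 10) reaches Tuesday, 2029/04/24.
Adding 40 calendar days to 2029/04/24 gives 2029/06/03, which is the date termination becomes effective.

2029/06/03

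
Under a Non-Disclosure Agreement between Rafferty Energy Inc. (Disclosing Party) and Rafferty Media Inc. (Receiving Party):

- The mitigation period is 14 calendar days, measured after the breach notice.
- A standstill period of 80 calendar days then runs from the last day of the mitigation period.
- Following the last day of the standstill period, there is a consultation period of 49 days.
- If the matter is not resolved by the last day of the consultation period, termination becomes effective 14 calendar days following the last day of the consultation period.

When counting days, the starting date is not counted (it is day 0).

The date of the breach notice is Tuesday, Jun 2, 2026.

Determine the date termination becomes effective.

Adding 14 calendar days to Jun 2, 2026 gives Jun 16, 2026, which is the last day of the mitigation period.
Adding 80 calendar days to Jun 16, 2026 gives Sep 4, 2026, which is the last day of the standstill period.
Adding 49 calendar days to Sep 4, 2026 gives Oct 23, 2026, which is the last day of the consultation period.
The date termination becomes effective: Oct 23, 2026 + 14 days = Nov 6, 2026.

Nov 6, 2026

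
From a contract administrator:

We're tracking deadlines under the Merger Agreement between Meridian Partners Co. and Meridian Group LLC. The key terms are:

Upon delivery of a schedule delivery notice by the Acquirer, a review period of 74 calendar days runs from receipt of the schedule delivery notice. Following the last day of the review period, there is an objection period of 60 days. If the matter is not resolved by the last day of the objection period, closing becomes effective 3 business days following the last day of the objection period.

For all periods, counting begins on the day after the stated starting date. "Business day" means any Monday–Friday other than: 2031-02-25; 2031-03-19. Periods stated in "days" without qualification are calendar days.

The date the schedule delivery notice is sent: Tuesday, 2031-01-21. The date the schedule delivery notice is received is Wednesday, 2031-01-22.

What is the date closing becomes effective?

2031-06-10

The last day of the review period: 2031-01-22 + 74 days = 2031-04-06.
Adding 60 calendar days to 2031-04-06 gives 2031-06-05, which is the last day of the objection period.
The date closing becomes effective: 3 business days after Thursday, 2031-06-05, skipping weekends — Jun 6, Jun 9, Jun 10 — lands on Tuesday, 2031-06-10.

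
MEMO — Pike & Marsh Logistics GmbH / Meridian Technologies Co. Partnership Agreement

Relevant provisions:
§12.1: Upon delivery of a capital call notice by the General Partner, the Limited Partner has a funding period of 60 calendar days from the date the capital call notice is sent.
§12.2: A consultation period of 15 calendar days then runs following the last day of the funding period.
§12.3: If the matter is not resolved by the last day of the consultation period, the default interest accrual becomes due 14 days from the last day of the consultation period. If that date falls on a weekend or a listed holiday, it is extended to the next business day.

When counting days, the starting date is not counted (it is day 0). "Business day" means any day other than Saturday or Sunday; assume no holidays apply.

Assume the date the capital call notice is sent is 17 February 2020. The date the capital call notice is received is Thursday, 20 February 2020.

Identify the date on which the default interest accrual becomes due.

18 May 2020

The last day of the funding period: 17 February 2020 + 60 days = 17 April 2020.
The last day of the consultation period: 15 calendar days after 17 April 2020 is 2 May 2020.
The date on which the default interest accrual becomes due: 2 May 2020 + 14 days = 16 May 2020. That falls on a Saturday, so it rolls to the next business day, Monday, 18 May 2020.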